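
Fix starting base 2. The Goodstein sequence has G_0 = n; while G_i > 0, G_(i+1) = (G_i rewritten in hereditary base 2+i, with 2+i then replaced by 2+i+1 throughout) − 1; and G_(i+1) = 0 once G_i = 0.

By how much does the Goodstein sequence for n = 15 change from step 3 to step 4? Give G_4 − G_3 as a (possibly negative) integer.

307841

base 2: 15 = 2^(2 + 1) + 2^2 + 2 + 1; at 3: 3^(3 + 1) + 3^3 + 3 + 1 = 112; next = 111
base 3: 111 = 3^(3 + 1) + 3^3 + 3; at 4: 4^(4 + 1) + 4^4 + 4 = 1284; next = 1283
base 4: 1283 = 4^(4 + 1) + 4^4 + 3; at 5: 5^(5 + 1) + 5^5 + 3 = 18753; next = 18752
base 5: 18752 = 5^(5 + 1) + 5^5 + 2; at 6: 6^(6 + 1) + 6^6 + 2 = 326594; next = 326593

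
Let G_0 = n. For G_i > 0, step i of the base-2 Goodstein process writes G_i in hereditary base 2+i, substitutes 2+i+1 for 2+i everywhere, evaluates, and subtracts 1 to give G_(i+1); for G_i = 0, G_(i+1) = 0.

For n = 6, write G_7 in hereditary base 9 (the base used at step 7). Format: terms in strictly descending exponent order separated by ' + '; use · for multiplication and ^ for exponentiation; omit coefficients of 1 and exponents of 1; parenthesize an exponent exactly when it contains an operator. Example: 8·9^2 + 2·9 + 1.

5·9^5 + 5·9^4 + 5·9^3 + 5·9^2 + 5·9 + 2

base 2: 6 = 2^2 + 2; at 3: 3^3 + 3 = 30; next = 29
base 3: 29 = 3^3 + 2; at 4: 4^4 + 2 = 258; next = 257
base 4: 257 = 4^4 + 1; at 5: 5^5 + 1 = 3126; next = 3125
base 5: 3125 = 5^5; at 6: 6^6 = 46656; next = 46655
base 6: 46655 = 5·6^5 + 5·6^4 + 5·6^3 + 5·6^2 + 5·6 + 5; at 7: 5·7^5 + 5·7^4 + 5·7^3 + 5·7^2 + 5·7 + 5 = 98040; next = 98039
base 7: 98039 = 5·7^5 + 5·7^4 + 5·7^3 + 5·7^2 + 5·7 + 4; at 8: 5·8^5 + 5·8^4 + 5·8^3 + 5·8^2 + 5·8 + 4 = 187244; next = 187243
base 8: 187243 = 5·8^5 + 5·8^4 + 5·8^3 + 5·8^2 + 5·8 + 3; at 9: 5·9^5 + 5·9^4 + 5·9^3 + 5·9^2 + 5·9 + 3 = 332148; next = 332147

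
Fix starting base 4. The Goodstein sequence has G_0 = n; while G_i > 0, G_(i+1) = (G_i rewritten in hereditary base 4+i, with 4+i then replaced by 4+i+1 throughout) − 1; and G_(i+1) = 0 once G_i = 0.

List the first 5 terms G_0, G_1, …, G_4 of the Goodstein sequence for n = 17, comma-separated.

17, 25, 35, 39, 43

(0) 17|_4 = 4^2 + 1 ↦ 5^2 + 1|_5 = 26 ⇒ 25
(1) 25|_5 = 5^2 ↦ 6^2|_6 = 36 ⇒ 35
(2) 35|_6 = 5·6 + 5 ↦ 5·7 + 5|_7 = 40 ⇒ 39
(3) 39|_7 = 5·7 + 4 ↦ 5·8 + 4|_8 = 44 ⇒ 43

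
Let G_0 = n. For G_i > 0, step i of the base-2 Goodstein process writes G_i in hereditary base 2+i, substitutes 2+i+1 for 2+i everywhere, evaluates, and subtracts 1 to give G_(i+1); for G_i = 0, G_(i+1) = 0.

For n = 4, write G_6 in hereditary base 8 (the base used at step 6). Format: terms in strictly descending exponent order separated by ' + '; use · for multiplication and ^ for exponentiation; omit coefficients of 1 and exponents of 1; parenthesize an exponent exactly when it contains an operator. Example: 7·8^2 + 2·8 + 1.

i=0: 4 = 2^2 (b=2); 2→3: 3^3 = 27; 27−1 = 26
i=1: 26 = 2·3^2 + 2·3 + 2 (b=3); 3→4: 2·4^2 + 2·4 + 2 = 42; 42−1 = 41
i=2: 41 = 2·4^2 + 2·4 + 1 (b=4); 4→5: 2·5^2 + 2·5 + 1 = 61; 61−1 = 60
i=3: 60 = 2·5^2 + 2·5 (b=5); 5→6: 2·6^2 + 2·6 = 84; 84−1 = 83
i=4: 83 = 2·6^2 + 6 + 5 (b=6); 6→7: 2·7^2 + 7 + 5 = 110; 110−1 = 109
i=5: 109 = 2·7^2 + 7 + 4 (b=7); 7→8: 2·8^2 + 8 + 4 = 140; 140−1 = 139
i=6: 139 = 2·8^2 + 8 + 3 (b=8); 8→9: 2·9^2 + 9 + 3 = 174; 174−1 = 173

2·8^2 + 8 + 3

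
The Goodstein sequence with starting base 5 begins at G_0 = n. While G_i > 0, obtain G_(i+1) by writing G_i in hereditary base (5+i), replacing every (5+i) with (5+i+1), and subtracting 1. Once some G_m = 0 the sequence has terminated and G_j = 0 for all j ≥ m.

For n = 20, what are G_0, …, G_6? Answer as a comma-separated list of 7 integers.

20, 23, 25, 27, 29, 31, 33

[0] 20 ≡ 4·5 (base 5). Lift 6: 24. −1: 23.
[1] 23 ≡ 3·6 + 5 (base 6). Lift 7: 26. −1: 25.
[2] 25 ≡ 3·7 + 4 (base 7). Lift 8: 28. −1: 27.
[3] 27 ≡ 3·8 + 3 (base 8). Lift 9: 30. −1: 29.
[4] 29 ≡ 3·9 + 2 (base 9). Lift 10: 32. −1: 31.
[5] 31 ≡ 3·10 + 1 (base 10). Lift 11: 34. −1: 33.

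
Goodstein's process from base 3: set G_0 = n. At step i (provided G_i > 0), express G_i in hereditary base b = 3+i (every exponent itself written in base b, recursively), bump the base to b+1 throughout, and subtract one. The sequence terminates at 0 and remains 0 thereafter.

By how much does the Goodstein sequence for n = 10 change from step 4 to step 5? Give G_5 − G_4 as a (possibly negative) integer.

3

[0] 10 ≡ 3^2 + 1 (base 3). Lift 4: 17. −1: 16.
[1] 16 ≡ 4^2 (base 4). Lift 5: 25. −1: 24.
[2] 24 ≡ 4·5 + 4 (base 5). Lift 6: 28. −1: 27.
[3] 27 ≡ 4·6 + 3 (base 6). Lift 7: 31. −1: 30.
[4] 30 ≡ 4·7 + 2 (base 7). Lift 8: 34. −1: 33.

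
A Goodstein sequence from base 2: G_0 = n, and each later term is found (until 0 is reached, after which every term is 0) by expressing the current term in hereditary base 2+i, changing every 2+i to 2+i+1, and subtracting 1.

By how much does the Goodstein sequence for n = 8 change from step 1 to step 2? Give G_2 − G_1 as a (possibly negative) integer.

(0) 8|_2 = 2^(2 + 1) ↦ 3^(3 + 1)|_3 = 81 ⇒ 80
(1) 80|_3 = 2·3^3 + 2·3^2 + 2·3 + 2 ↦ 2·4^4 + 2·4^2 + 2·4 + 2|_4 = 554 ⇒ 553

473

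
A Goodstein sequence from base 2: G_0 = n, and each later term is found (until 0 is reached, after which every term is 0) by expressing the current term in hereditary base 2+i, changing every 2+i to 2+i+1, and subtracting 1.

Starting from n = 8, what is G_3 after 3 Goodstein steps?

step 0: 8 = 2^(2 + 1); sub 3 for 2: 3^(3 + 1); = 81; G_1 = 81−1 = 80
step 1: 80 = 2·3^3 + 2·3^2 + 2·3 + 2; sub 4 for 3: 2·4^4 + 2·4^2 + 2·4 + 2; = 554; G_2 = 554−1 = 553
step 2: 553 = 2·4^4 + 2·4^2 + 2·4 + 1; sub 5 for 4: 2·5^5 + 2·5^2 + 2·5 + 1; = 6311; G_3 = 6311−1 = 6310
step 3: 6310 = 2·5^5 + 2·5^2 + 2·5; sub 6 for 5: 2·6^6 + 2·6^2 + 2·6; = 93396; G_4 = 93396−1 = 93395

6310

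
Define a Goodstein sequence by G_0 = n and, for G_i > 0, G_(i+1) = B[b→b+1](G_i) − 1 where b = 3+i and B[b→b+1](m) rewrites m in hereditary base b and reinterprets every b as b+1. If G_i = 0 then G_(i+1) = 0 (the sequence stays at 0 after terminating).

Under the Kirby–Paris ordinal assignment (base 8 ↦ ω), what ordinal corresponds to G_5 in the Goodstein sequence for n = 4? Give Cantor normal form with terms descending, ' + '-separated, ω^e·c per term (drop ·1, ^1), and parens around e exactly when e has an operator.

1

i=0: 4 = 3 + 1 (b=3); 3→4: 4 + 1 = 5; 5−1 = 4
i=1: 4 = 4 (b=4); 4→5: 5 = 5; 5−1 = 4
i=2: 4 = 4 (b=5); 5→6: 4 = 4; 4−1 = 3
i=3: 3 = 3 (b=6); 6→7: 3 = 3; 3−1 = 2
i=4: 2 = 2 (b=7); 7→8: 2 = 2; 2−1 = 1
i=5: 1 = 1 (b=8); 8→9: 1 = 1; 1−1 = 0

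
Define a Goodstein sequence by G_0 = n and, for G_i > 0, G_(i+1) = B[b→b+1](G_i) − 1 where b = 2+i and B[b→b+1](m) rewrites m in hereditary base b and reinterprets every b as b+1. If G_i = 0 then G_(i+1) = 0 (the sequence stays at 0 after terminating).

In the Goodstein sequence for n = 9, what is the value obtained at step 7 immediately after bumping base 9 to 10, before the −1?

i=0: 9 = 2^(2 + 1) + 1 (b=2); 2→3: 3^(3 + 1) + 1 = 82; 82−1 = 81
i=1: 81 = 3^(3 + 1) (b=3); 3→4: 4^(4 + 1) = 1024; 1024−1 = 1023
i=2: 1023 = 3·4^4 + 3·4^3 + 3·4^2 + 3·4 + 3 (b=4); 4→5: 3·5^5 + 3·5^3 + 3·5^2 + 3·5 + 3 = 9843; 9843−1 = 9842
i=3: 9842 = 3·5^5 + 3·5^3 + 3·5^2 + 3·5 + 2 (b=5); 5→6: 3·6^6 + 3·6^3 + 3·6^2 + 3·6 + 2 = 140744; 140744−1 = 140743
i=4: 140743 = 3·6^6 + 3·6^3 + 3·6^2 + 3·6 + 1 (b=6); 6→7: 3·7^7 + 3·7^3 + 3·7^2 + 3·7 + 1 = 2471827; 2471827−1 = 2471826
i=5: 2471826 = 3·7^7 + 3·7^3 + 3·7^2 + 3·7 (b=7); 7→8: 3·8^8 + 3·8^3 + 3·8^2 + 3·8 = 50333400; 50333400−1 = 50333399
i=6: 50333399 = 3·8^8 + 3·8^3 + 3·8^2 + 2·8 + 7 (b=8); 8→9: 3·9^9 + 3·9^3 + 3·9^2 + 2·9 + 7 = 1162263922; 1162263922−1 = 1162263921
i=7: 1162263921 = 3·9^9 + 3·9^3 + 3·9^2 + 2·9 + 6 (b=9); 9→10: 3·10^10 + 3·10^3 + 3·10^2 + 2·10 + 6 = 30000003326; 30000003326−1 = 30000003325

30000003326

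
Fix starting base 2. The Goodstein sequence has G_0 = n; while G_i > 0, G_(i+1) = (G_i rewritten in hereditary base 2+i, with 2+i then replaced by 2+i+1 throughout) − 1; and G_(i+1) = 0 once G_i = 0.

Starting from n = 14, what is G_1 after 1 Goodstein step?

(0) 14|_2 = 2^(2 + 1) + 2^2 + 2 ↦ 3^(3 + 1) + 3^3 + 3|_3 = 111 ⇒ 110
(1) 110|_3 = 3^(3 + 1) + 3^3 + 2 ↦ 4^(4 + 1) + 4^4 + 2|_4 = 1282 ⇒ 1281

110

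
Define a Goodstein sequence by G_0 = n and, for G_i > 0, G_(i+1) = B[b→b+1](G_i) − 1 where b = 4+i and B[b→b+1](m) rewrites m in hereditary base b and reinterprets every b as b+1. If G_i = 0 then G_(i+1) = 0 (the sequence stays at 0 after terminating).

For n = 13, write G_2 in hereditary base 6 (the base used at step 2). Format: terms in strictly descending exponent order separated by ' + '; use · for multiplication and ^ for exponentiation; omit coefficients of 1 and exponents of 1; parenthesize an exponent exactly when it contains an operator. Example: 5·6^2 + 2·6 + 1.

2·6 + 5

[0] 13 ≡ 3·4 + 1 (base 4). Lift 5: 16. −1: 15.
[1] 15 ≡ 3·5 (base 5). Lift 6: 18. −1: 17.
[2] 17 ≡ 2·6 + 5 (base 6). Lift 7: 19. −1: 18.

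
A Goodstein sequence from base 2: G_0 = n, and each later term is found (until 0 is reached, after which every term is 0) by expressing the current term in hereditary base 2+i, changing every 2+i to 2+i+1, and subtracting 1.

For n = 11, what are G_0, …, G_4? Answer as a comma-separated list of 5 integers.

step 0: 11 = 2^(2 + 1) + 2 + 1; sub 3 for 2: 3^(3 + 1) + 3 + 1; = 85; G_1 = 85−1 = 84
step 1: 84 = 3^(3 + 1) + 3; sub 4 for 3: 4^(4 + 1) + 4; = 1028; G_2 = 1028−1 = 1027
step 2: 1027 = 4^(4 + 1) + 3; sub 5 for 4: 5^(5 + 1) + 3; = 15628; G_3 = 15628−1 = 15627
step 3: 15627 = 5^(5 + 1) + 2; sub 6 for 5: 6^(6 + 1) + 2; = 279938; G_4 = 279938−1 = 279937

11, 84, 1027, 15627, 279937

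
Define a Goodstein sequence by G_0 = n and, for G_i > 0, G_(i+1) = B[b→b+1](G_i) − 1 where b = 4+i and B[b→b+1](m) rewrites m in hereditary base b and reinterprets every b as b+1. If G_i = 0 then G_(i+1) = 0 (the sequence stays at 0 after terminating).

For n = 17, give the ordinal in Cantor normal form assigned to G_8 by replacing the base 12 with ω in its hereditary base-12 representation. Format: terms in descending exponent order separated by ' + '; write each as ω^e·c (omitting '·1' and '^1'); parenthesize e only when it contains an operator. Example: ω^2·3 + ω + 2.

ω·4 + 11

G_0 = 17. HB_4(17) = 4^2 + 1. Bump = 26. G_1 = 25.
G_1 = 25. HB_5(25) = 5^2. Bump = 36. G_2 = 35.
G_2 = 35. HB_6(35) = 5·6 + 5. Bump = 40. G_3 = 39.
G_3 = 39. HB_7(39) = 5·7 + 4. Bump = 44. G_4 = 43.
G_4 = 43. HB_8(43) = 5·8 + 3. Bump = 48. G_5 = 47.
G_5 = 47. HB_9(47) = 5·9 + 2. Bump = 52. G_6 = 51.
G_6 = 51. HB_10(51) = 5·10 + 1. Bump = 56. G_7 = 55.
G_7 = 55. HB_11(55) = 5·11. Bump = 60. G_8 = 59.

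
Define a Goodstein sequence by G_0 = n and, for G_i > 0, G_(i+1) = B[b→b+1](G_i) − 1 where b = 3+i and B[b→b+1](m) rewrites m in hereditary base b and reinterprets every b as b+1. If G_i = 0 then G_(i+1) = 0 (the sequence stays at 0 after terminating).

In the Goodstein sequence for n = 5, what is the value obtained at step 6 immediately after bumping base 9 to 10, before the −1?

2

G_0 = 5. HB_3(5) = 3 + 2. Bump = 6. G_1 = 5.
G_1 = 5. HB_4(5) = 4 + 1. Bump = 6. G_2 = 5.
G_2 = 5. HB_5(5) = 5. Bump = 6. G_3 = 5.
G_3 = 5. HB_6(5) = 5. Bump = 5. G_4 = 4.
G_4 = 4. HB_7(4) = 4. Bump = 4. G_5 = 3.
G_5 = 3. HB_8(3) = 3. Bump = 3. G_6 = 2.
G_6 = 2. HB_9(2) = 2. Bump = 2. G_7 = 1.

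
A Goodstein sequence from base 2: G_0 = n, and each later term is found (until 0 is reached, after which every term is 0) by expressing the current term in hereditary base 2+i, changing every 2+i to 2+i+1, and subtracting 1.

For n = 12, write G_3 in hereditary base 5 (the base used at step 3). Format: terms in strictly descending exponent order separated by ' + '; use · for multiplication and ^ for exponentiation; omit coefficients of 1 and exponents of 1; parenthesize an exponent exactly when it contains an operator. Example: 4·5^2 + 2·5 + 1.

(0) 12|_2 = 2^(2 + 1) + 2^2 ↦ 3^(3 + 1) + 3^3|_3 = 108 ⇒ 107
(1) 107|_3 = 3^(3 + 1) + 2·3^2 + 2·3 + 2 ↦ 4^(4 + 1) + 2·4^2 + 2·4 + 2|_4 = 1066 ⇒ 1065
(2) 1065|_4 = 4^(4 + 1) + 2·4^2 + 2·4 + 1 ↦ 5^(5 + 1) + 2·5^2 + 2·5 + 1|_5 = 15686 ⇒ 15685
(3) 15685|_5 = 5^(5 + 1) + 2·5^2 + 2·5 ↦ 6^(6 + 1) + 2·6^2 + 2·6|_6 = 280020 ⇒ 280019

5^(5 + 1) + 2·5^2 + 2·5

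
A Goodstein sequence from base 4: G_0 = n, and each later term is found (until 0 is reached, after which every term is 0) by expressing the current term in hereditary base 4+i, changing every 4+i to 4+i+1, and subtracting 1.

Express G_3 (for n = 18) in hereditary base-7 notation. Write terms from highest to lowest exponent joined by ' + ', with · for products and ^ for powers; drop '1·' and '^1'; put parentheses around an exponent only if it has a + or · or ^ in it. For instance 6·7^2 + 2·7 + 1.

6·7 + 6

18 —HB4→ 4^2 + 2 —bump→ 5^2 + 2 = 27 —(−1)→ 26
26 —HB5→ 5^2 + 1 —bump→ 6^2 + 1 = 37 —(−1)→ 36
36 —HB6→ 6^2 —bump→ 7^2 = 49 —(−1)→ 48
48 —HB7→ 6·7 + 6 —bump→ 6·8 + 6 = 54 —(−1)→ 53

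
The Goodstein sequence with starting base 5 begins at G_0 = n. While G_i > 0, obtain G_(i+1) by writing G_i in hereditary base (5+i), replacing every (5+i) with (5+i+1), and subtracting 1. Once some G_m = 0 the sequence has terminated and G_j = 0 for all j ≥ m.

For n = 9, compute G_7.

base 5: 9 = 5 + 4; at 6: 6 + 4 = 10; next = 9
base 6: 9 = 6 + 3; at 7: 7 + 3 = 10; next = 9
base 7: 9 = 7 + 2; at 8: 8 + 2 = 10; next = 9
base 8: 9 = 8 + 1; at 9: 9 + 1 = 10; next = 9
base 9: 9 = 9; at 10: 10 = 10; next = 9
base 10: 9 = 9; at 11: 9 = 9; next = 8
base 11: 8 = 8; at 12: 8 = 8; next = 7
base 12: 7 = 7; at 13: 7 = 7; next = 6

7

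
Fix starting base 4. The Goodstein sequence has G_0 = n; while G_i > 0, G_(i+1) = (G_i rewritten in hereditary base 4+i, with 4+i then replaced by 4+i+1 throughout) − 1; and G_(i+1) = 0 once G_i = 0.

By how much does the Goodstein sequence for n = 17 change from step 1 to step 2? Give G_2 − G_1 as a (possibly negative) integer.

step 0: 17 = 4^2 + 1; sub 5 for 4: 5^2 + 1; = 26; G_1 = 26−1 = 25
step 1: 25 = 5^2; sub 6 for 5: 6^2; = 36; G_2 = 36−1 = 35

10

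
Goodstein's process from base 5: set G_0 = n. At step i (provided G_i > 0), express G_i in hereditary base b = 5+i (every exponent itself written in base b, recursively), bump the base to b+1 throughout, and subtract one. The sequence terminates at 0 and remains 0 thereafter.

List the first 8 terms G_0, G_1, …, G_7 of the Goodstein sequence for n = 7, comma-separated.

7, 7, 7, 7, 6, 5, 4, 3

7 —HB5→ 5 + 2 —bump→ 6 + 2 = 8 —(−1)→ 7
7 —HB6→ 6 + 1 —bump→ 7 + 1 = 8 —(−1)→ 7
7 —HB7→ 7 —bump→ 8 = 8 —(−1)→ 7
7 —HB8→ 7 —bump→ 7 = 7 —(−1)→ 6
6 —HB9→ 6 —bump→ 6 = 6 —(−1)→ 5
5 —HB10→ 5 —bump→ 5 = 5 —(−1)→ 4
4 —HB11→ 4 —bump→ 4 = 4 —(−1)→ 3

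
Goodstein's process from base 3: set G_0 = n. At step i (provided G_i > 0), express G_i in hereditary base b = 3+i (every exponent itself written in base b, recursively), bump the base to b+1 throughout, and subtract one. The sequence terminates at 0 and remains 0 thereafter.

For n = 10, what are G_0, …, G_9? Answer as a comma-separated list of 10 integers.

10, 16, 24, 27, 30, 33, 36, 39, 41, 43

i=0: 10 = 3^2 + 1 (b=3); 3→4: 4^2 + 1 = 17; 17−1 = 16
i=1: 16 = 4^2 (b=4); 4→5: 5^2 = 25; 25−1 = 24
i=2: 24 = 4·5 + 4 (b=5); 5→6: 4·6 + 4 = 28; 28−1 = 27
i=3: 27 = 4·6 + 3 (b=6); 6→7: 4·7 + 3 = 31; 31−1 = 30
i=4: 30 = 4·7 + 2 (b=7); 7→8: 4·8 + 2 = 34; 34−1 = 33
i=5: 33 = 4·8 + 1 (b=8); 8→9: 4·9 + 1 = 37; 37−1 = 36
i=6: 36 = 4·9 (b=9); 9→10: 4·10 = 40; 40−1 = 39
i=7: 39 = 3·10 + 9 (b=10); 10→11: 3·11 + 9 = 42; 42−1 = 41
i=8: 41 = 3·11 + 8 (b=11); 11→12: 3·12 + 8 = 44; 44−1 = 43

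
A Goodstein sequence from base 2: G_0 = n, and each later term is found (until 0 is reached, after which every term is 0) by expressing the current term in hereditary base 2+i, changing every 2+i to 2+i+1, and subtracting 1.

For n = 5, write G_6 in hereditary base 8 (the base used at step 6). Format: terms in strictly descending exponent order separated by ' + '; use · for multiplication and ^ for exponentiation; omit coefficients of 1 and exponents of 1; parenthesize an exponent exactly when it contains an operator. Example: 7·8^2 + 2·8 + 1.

3·8^3 + 3·8^2 + 2·8 + 7

i=0: 5 = 2^2 + 1 (b=2); 2→3: 3^3 + 1 = 28; 28−1 = 27
i=1: 27 = 3^3 (b=3); 3→4: 4^4 = 256; 256−1 = 255
i=2: 255 = 3·4^3 + 3·4^2 + 3·4 + 3 (b=4); 4→5: 3·5^3 + 3·5^2 + 3·5 + 3 = 468; 468−1 = 467
i=3: 467 = 3·5^3 + 3·5^2 + 3·5 + 2 (b=5); 5→6: 3·6^3 + 3·6^2 + 3·6 + 2 = 776; 776−1 = 775
i=4: 775 = 3·6^3 + 3·6^2 + 3·6 + 1 (b=6); 6→7: 3·7^3 + 3·7^2 + 3·7 + 1 = 1198; 1198−1 = 1197
i=5: 1197 = 3·7^3 + 3·7^2 + 3·7 (b=7); 7→8: 3·8^3 + 3·8^2 + 3·8 = 1752; 1752−1 = 1751
i=6: 1751 = 3·8^3 + 3·8^2 + 2·8 + 7 (b=8); 8→9: 3·9^3 + 3·9^2 + 2·9 + 7 = 2455; 2455−1 = 2454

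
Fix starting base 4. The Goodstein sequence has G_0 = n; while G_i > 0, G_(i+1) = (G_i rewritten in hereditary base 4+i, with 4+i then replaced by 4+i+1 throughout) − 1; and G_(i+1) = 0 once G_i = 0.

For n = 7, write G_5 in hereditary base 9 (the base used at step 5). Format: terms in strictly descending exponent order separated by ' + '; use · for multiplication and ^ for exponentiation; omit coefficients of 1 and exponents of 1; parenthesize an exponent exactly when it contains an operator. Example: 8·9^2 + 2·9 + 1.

6

i=0: 7 = 4 + 3 (b=4); 4→5: 5 + 3 = 8; 8−1 = 7
i=1: 7 = 5 + 2 (b=5); 5→6: 6 + 2 = 8; 8−1 = 7
i=2: 7 = 6 + 1 (b=6); 6→7: 7 + 1 = 8; 8−1 = 7
i=3: 7 = 7 (b=7); 7→8: 8 = 8; 8−1 = 7
i=4: 7 = 7 (b=8); 8→9: 7 = 7; 7−1 = 6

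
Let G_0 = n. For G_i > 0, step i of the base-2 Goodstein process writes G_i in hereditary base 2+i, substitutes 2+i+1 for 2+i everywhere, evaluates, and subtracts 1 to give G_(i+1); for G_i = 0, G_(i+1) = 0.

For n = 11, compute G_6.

step 0: 11 = 2^(2 + 1) + 2 + 1; sub 3 for 2: 3^(3 + 1) + 3 + 1; = 85; G_1 = 85−1 = 84
step 1: 84 = 3^(3 + 1) + 3; sub 4 for 3: 4^(4 + 1) + 4; = 1028; G_2 = 1028−1 = 1027
step 2: 1027 = 4^(4 + 1) + 3; sub 5 for 4: 5^(5 + 1) + 3; = 15628; G_3 = 15628−1 = 15627
step 3: 15627 = 5^(5 + 1) + 2; sub 6 for 5: 6^(6 + 1) + 2; = 279938; G_4 = 279938−1 = 279937
step 4: 279937 = 6^(6 + 1) + 1; sub 7 for 6: 7^(7 + 1) + 1; = 5764802; G_5 = 5764802−1 = 5764801
step 5: 5764801 = 7^(7 + 1); sub 8 for 7: 8^(8 + 1); = 134217728; G_6 = 134217728−1 = 134217727

134217727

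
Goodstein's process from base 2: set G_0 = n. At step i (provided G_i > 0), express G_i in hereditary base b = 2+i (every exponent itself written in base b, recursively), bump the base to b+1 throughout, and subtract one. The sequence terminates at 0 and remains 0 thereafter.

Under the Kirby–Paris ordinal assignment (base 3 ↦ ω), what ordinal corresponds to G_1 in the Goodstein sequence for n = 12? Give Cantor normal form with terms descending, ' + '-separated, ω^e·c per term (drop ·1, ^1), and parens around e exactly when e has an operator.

ω^(ω + 1) + ω^2·2 + ω·2 + 2

[0] 12 ≡ 2^(2 + 1) + 2^2 (base 2). Lift 3: 108. −1: 107.
[1] 107 ≡ 3^(3 + 1) + 2·3^2 + 2·3 + 2 (base 3). Lift 4: 1066. −1: 1065.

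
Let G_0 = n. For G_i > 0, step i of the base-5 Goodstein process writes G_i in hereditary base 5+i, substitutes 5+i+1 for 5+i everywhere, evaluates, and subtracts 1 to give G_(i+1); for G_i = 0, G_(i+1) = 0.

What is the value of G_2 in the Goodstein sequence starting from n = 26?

48

26 —HB5→ 5^2 + 1 —bump→ 6^2 + 1 = 37 —(−1)→ 36
36 —HB6→ 6^2 —bump→ 7^2 = 49 —(−1)→ 48
48 —HB7→ 6·7 + 6 —bump→ 6·8 + 6 = 54 —(−1)→ 53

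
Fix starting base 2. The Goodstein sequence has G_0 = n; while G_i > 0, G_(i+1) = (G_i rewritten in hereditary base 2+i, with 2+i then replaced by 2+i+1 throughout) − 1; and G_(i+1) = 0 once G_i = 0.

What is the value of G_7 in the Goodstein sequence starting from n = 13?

3486786855

G_0 = 13. HB_2(13) = 2^(2 + 1) + 2^2 + 1. Bump = 109. G_1 = 108.
G_1 = 108. HB_3(108) = 3^(3 + 1) + 3^3. Bump = 1280. G_2 = 1279.
G_2 = 1279. HB_4(1279) = 4^(4 + 1) + 3·4^3 + 3·4^2 + 3·4 + 3. Bump = 16093. G_3 = 16092.
G_3 = 16092. HB_5(16092) = 5^(5 + 1) + 3·5^3 + 3·5^2 + 3·5 + 2. Bump = 280712. G_4 = 280711.
G_4 = 280711. HB_6(280711) = 6^(6 + 1) + 3·6^3 + 3·6^2 + 3·6 + 1. Bump = 5765999. G_5 = 5765998.
G_5 = 5765998. HB_7(5765998) = 7^(7 + 1) + 3·7^3 + 3·7^2 + 3·7. Bump = 134219480. G_6 = 134219479.
G_6 = 134219479. HB_8(134219479) = 8^(8 + 1) + 3·8^3 + 3·8^2 + 2·8 + 7. Bump = 3486786856. G_7 = 3486786855.
G_7 = 3486786855. HB_9(3486786855) = 9^(9 + 1) + 3·9^3 + 3·9^2 + 2·9 + 6. Bump = 100000003326. G_8 = 100000003325.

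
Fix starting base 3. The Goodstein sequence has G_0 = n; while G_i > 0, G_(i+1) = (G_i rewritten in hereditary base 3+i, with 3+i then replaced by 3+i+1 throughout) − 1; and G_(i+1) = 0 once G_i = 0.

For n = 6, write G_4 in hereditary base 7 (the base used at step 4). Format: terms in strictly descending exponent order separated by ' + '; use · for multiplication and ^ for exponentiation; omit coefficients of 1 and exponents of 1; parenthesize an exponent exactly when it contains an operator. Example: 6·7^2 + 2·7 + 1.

step 0: 6 = 2·3; sub 4 for 3: 2·4; = 8; G_1 = 8−1 = 7
step 1: 7 = 4 + 3; sub 5 for 4: 5 + 3; = 8; G_2 = 8−1 = 7
step 2: 7 = 5 + 2; sub 6 for 5: 6 + 2; = 8; G_3 = 8−1 = 7
step 3: 7 = 6 + 1; sub 7 for 6: 7 + 1; = 8; G_4 = 8−1 = 7
step 4: 7 = 7; sub 8 for 7: 8; = 8; G_5 = 8−1 = 7

7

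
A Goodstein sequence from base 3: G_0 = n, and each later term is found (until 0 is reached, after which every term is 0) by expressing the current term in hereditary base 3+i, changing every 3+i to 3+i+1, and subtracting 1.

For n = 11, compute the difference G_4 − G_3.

4

[0] 11 ≡ 3^2 + 2 (base 3). Lift 4: 18. −1: 17.
[1] 17 ≡ 4^2 + 1 (base 4). Lift 5: 26. −1: 25.
[2] 25 ≡ 5^2 (base 5). Lift 6: 36. −1: 35.
[3] 35 ≡ 5·6 + 5 (base 6). Lift 7: 40. −1: 39.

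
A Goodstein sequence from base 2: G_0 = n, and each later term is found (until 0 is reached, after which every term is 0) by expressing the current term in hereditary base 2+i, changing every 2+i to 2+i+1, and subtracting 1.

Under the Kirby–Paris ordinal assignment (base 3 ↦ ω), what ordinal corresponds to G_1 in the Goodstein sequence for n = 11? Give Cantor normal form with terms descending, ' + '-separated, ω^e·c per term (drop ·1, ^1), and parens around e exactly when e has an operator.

ω^(ω + 1) + ω

base 2: 11 = 2^(2 + 1) + 2 + 1; at 3: 3^(3 + 1) + 3 + 1 = 85; next = 84
base 3: 84 = 3^(3 + 1) + 3; at 4: 4^(4 + 1) + 4 = 1028; next = 1027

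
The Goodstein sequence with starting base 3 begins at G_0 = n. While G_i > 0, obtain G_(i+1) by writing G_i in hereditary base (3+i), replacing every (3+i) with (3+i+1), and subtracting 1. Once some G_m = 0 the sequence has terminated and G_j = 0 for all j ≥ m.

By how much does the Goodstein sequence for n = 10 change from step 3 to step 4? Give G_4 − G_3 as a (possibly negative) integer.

3

(0) 10|_3 = 3^2 + 1 ↦ 4^2 + 1|_4 = 17 ⇒ 16
(1) 16|_4 = 4^2 ↦ 5^2|_5 = 25 ⇒ 24
(2) 24|_5 = 4·5 + 4 ↦ 4·6 + 4|_6 = 28 ⇒ 27
(3) 27|_6 = 4·6 + 3 ↦ 4·7 + 3|_7 = 31 ⇒ 30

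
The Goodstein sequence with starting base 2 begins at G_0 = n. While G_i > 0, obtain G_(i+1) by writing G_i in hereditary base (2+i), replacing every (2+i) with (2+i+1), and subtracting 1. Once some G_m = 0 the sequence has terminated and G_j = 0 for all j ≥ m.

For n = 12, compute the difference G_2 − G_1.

12 —HB2→ 2^(2 + 1) + 2^2 —bump→ 3^(3 + 1) + 3^3 = 108 —(−1)→ 107
107 —HB3→ 3^(3 + 1) + 2·3^2 + 2·3 + 2 —bump→ 4^(4 + 1) + 2·4^2 + 2·4 + 2 = 1066 —(−1)→ 1065

958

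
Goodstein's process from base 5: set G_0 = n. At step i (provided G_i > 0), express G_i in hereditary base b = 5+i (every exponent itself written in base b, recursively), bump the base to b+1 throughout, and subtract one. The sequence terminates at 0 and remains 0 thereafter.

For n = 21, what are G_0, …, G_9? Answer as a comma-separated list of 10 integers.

[0] 21 ≡ 4·5 + 1 (base 5). Lift 6: 25. −1: 24.
[1] 24 ≡ 4·6 (base 6). Lift 7: 28. −1: 27.
[2] 27 ≡ 3·7 + 6 (base 7). Lift 8: 30. −1: 29.
[3] 29 ≡ 3·8 + 5 (base 8). Lift 9: 32. −1: 31.
[4] 31 ≡ 3·9 + 4 (base 9). Lift 10: 34. −1: 33.
[5] 33 ≡ 3·10 + 3 (base 10). Lift 11: 36. −1: 35.
[6] 35 ≡ 3·11 + 2 (base 11). Lift 12: 38. −1: 37.
[7] 37 ≡ 3·12 + 1 (base 12). Lift 13: 40. −1: 39.
[8] 39 ≡ 3·13 (base 13). Lift 14: 42. −1: 41.

21, 24, 27, 29, 31, 33, 35, 37, 39, 41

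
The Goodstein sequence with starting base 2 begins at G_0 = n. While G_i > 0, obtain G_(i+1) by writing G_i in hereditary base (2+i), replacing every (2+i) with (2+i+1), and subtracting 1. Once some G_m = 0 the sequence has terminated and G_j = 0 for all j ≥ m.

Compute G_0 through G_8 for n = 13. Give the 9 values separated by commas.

13, 108, 1279, 16092, 280711, 5765998, 134219479, 3486786855, 100000003325

base 2: 13 = 2^(2 + 1) + 2^2 + 1; at 3: 3^(3 + 1) + 3^3 + 1 = 109; next = 108
base 3: 108 = 3^(3 + 1) + 3^3; at 4: 4^(4 + 1) + 4^4 = 1280; next = 1279
base 4: 1279 = 4^(4 + 1) + 3·4^3 + 3·4^2 + 3·4 + 3; at 5: 5^(5 + 1) + 3·5^3 + 3·5^2 + 3·5 + 3 = 16093; next = 16092
base 5: 16092 = 5^(5 + 1) + 3·5^3 + 3·5^2 + 3·5 + 2; at 6: 6^(6 + 1) + 3·6^3 + 3·6^2 + 3·6 + 2 = 280712; next = 280711
base 6: 280711 = 6^(6 + 1) + 3·6^3 + 3·6^2 + 3·6 + 1; at 7: 7^(7 + 1) + 3·7^3 + 3·7^2 + 3·7 + 1 = 5765999; next = 5765998
base 7: 5765998 = 7^(7 + 1) + 3·7^3 + 3·7^2 + 3·7; at 8: 8^(8 + 1) + 3·8^3 + 3·8^2 + 3·8 = 134219480; next = 134219479
base 8: 134219479 = 8^(8 + 1) + 3·8^3 + 3·8^2 + 2·8 + 7; at 9: 9^(9 + 1) + 3·9^3 + 3·9^2 + 2·9 + 7 = 3486786856; next = 3486786855
base 9: 3486786855 = 9^(9 + 1) + 3·9^3 + 3·9^2 + 2·9 + 6; at 10: 10^(10 + 1) + 3·10^3 + 3·10^2 + 2·10 + 6 = 100000003326; next = 100000003325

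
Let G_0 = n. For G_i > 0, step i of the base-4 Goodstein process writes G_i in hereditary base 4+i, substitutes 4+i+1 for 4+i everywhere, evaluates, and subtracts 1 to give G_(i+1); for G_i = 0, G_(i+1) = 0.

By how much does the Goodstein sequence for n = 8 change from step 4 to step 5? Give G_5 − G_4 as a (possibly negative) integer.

G_0 = 8. HB_4(8) = 2·4. Bump = 10. G_1 = 9.
G_1 = 9. HB_5(9) = 5 + 4. Bump = 10. G_2 = 9.
G_2 = 9. HB_6(9) = 6 + 3. Bump = 10. G_3 = 9.
G_3 = 9. HB_7(9) = 7 + 2. Bump = 10. G_4 = 9.
G_4 = 9. HB_8(9) = 8 + 1. Bump = 10. G_5 = 9.

0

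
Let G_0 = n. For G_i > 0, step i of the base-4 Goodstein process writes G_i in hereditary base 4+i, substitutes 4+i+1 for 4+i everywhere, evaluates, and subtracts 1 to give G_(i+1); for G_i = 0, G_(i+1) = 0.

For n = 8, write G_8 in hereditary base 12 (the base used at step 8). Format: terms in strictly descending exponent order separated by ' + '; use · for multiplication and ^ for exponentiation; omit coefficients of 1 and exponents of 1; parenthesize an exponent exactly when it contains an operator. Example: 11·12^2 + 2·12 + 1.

G_0 = 8. HB_4(8) = 2·4. Bump = 10. G_1 = 9.
G_1 = 9. HB_5(9) = 5 + 4. Bump = 10. G_2 = 9.
G_2 = 9. HB_6(9) = 6 + 3. Bump = 10. G_3 = 9.
G_3 = 9. HB_7(9) = 7 + 2. Bump = 10. G_4 = 9.
G_4 = 9. HB_8(9) = 8 + 1. Bump = 10. G_5 = 9.
G_5 = 9. HB_9(9) = 9. Bump = 10. G_6 = 9.
G_6 = 9. HB_10(9) = 9. Bump = 9. G_7 = 8.
G_7 = 8. HB_11(8) = 8. Bump = 8. G_8 = 7.
G_8 = 7. HB_12(7) = 7. Bump = 7. G_9 = 6.

7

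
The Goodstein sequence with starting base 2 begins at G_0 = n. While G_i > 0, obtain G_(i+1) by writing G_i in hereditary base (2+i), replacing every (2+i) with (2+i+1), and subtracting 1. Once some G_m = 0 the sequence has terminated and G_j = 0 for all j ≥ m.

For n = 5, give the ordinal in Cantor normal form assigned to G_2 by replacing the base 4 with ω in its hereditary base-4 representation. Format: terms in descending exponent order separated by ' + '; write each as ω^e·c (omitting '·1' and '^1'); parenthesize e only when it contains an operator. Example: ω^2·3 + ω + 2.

ω^3·3 + ω^2·3 + ω·3 + 3

step 0: 5 = 2^2 + 1; sub 3 for 2: 3^3 + 1; = 28; G_1 = 28−1 = 27
step 1: 27 = 3^3; sub 4 for 3: 4^4; = 256; G_2 = 256−1 = 255
step 2: 255 = 3·4^3 + 3·4^2 + 3·4 + 3; sub 5 for 4: 3·5^3 + 3·5^2 + 3·5 + 3; = 468; G_3 = 468−1 = 467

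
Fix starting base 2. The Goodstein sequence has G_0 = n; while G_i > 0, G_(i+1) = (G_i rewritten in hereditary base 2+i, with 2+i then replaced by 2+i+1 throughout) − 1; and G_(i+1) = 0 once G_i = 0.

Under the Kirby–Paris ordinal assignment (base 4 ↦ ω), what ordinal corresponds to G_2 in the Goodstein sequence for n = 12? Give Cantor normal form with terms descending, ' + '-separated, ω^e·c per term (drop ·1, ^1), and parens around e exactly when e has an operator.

ω^(ω + 1) + ω^2·2 + ω·2 + 1

12 —HB2→ 2^(2 + 1) + 2^2 —bump→ 3^(3 + 1) + 3^3 = 108 —(−1)→ 107
107 —HB3→ 3^(3 + 1) + 2·3^2 + 2·3 + 2 —bump→ 4^(4 + 1) + 2·4^2 + 2·4 + 2 = 1066 —(−1)→ 1065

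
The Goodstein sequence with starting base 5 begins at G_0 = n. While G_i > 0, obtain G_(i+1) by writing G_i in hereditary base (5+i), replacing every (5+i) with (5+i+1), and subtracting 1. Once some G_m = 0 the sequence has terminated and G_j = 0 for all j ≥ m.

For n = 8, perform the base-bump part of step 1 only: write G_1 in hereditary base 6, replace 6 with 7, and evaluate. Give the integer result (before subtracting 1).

9

8 —HB5→ 5 + 3 —bump→ 6 + 3 = 9 —(−1)→ 8
8 —HB6→ 6 + 2 —bump→ 7 + 2 = 9 —(−1)→ 8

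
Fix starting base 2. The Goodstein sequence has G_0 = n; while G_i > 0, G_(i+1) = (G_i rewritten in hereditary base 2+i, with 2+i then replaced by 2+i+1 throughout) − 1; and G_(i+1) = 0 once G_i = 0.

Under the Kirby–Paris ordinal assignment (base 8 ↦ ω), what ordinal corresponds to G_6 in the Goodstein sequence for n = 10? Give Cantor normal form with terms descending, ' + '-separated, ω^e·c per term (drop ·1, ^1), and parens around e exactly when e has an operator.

ω^ω·5 + ω^5·5 + ω^4·5 + ω^3·5 + ω^2·5 + ω·5 + 3

[0] 10 ≡ 2^(2 + 1) + 2 (base 2). Lift 3: 84. −1: 83.
[1] 83 ≡ 3^(3 + 1) + 2 (base 3). Lift 4: 1026. −1: 1025.
[2] 1025 ≡ 4^(4 + 1) + 1 (base 4). Lift 5: 15626. −1: 15625.
[3] 15625 ≡ 5^(5 + 1) (base 5). Lift 6: 279936. −1: 279935.
[4] 279935 ≡ 5·6^6 + 5·6^5 + 5·6^4 + 5·6^3 + 5·6^2 + 5·6 + 5 (base 6). Lift 7: 4215755. −1: 4215754.
[5] 4215754 ≡ 5·7^7 + 5·7^5 + 5·7^4 + 5·7^3 + 5·7^2 + 5·7 + 4 (base 7). Lift 8: 84073324. −1: 84073323.
[6] 84073323 ≡ 5·8^8 + 5·8^5 + 5·8^4 + 5·8^3 + 5·8^2 + 5·8 + 3 (base 8). Lift 9: 1937434593. −1: 1937434592.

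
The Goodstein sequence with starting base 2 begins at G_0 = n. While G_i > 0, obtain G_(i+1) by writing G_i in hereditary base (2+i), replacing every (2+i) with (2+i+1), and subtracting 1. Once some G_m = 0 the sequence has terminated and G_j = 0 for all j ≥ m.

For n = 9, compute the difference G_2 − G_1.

G_0 = 9. HB_2(9) = 2^(2 + 1) + 1. Bump = 82. G_1 = 81.
G_1 = 81. HB_3(81) = 3^(3 + 1). Bump = 1024. G_2 = 1023.

942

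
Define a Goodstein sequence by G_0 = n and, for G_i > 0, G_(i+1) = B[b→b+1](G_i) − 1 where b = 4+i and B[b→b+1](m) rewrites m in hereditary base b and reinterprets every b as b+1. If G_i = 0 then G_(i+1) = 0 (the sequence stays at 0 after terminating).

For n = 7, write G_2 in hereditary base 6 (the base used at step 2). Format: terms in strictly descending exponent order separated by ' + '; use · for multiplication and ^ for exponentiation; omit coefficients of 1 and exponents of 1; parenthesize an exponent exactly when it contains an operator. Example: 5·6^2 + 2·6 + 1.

(0) 7|_4 = 4 + 3 ↦ 5 + 3|_5 = 8 ⇒ 7
(1) 7|_5 = 5 + 2 ↦ 6 + 2|_6 = 8 ⇒ 7
(2) 7|_6 = 6 + 1 ↦ 7 + 1|_7 = 8 ⇒ 7

6 + 1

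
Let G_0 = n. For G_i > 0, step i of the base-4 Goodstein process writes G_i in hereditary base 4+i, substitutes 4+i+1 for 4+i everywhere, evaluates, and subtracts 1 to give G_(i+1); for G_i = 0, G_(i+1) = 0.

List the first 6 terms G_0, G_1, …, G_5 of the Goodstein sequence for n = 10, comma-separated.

10 —HB4→ 2·4 + 2 —bump→ 2·5 + 2 = 12 —(−1)→ 11
11 —HB5→ 2·5 + 1 —bump→ 2·6 + 1 = 13 —(−1)→ 12
12 —HB6→ 2·6 —bump→ 2·7 = 14 —(−1)→ 13
13 —HB7→ 7 + 6 —bump→ 8 + 6 = 14 —(−1)→ 13
13 —HB8→ 8 + 5 —bump→ 9 + 5 = 14 —(−1)→ 13

10, 11, 12, 13, 13, 13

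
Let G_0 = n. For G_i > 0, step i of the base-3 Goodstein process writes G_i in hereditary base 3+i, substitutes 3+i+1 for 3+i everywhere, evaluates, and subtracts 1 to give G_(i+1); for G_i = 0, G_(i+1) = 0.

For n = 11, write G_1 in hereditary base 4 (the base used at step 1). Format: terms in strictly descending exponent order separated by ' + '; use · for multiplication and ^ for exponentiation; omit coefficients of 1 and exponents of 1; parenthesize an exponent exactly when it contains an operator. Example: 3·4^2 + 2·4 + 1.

4^2 + 1

G_0 = 11. HB_3(11) = 3^2 + 2. Bump = 18. G_1 = 17.
G_1 = 17. HB_4(17) = 4^2 + 1. Bump = 26. G_2 = 25.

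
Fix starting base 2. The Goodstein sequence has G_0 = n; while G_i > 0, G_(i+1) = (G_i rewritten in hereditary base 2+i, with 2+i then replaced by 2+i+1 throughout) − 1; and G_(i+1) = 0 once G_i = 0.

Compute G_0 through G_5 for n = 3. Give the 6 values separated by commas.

G_0=3  [base 2] 2 + 1  →[2↦3]→  3 + 1 = 4  −1 ⇒ G_1=3
G_1=3  [base 3] 3  →[3↦4]→  4 = 4  −1 ⇒ G_2=3
G_2=3  [base 4] 3  →[4↦5]→  3 = 3  −1 ⇒ G_3=2
G_3=2  [base 5] 2  →[5↦6]→  2 = 2  −1 ⇒ G_4=1
G_4=1  [base 6] 1  →[6↦7]→  1 = 1  −1 ⇒ G_5=0

3, 3, 3, 2, 1, 0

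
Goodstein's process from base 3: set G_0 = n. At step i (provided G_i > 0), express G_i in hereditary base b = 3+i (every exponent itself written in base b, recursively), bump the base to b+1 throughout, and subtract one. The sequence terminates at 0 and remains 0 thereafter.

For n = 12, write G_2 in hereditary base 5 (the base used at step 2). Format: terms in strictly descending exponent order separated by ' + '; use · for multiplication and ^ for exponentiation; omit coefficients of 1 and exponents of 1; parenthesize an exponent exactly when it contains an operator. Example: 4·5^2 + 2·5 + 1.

step 0: 12 = 3^2 + 3; sub 4 for 3: 4^2 + 4; = 20; G_1 = 20−1 = 19
step 1: 19 = 4^2 + 3; sub 5 for 4: 5^2 + 3; = 28; G_2 = 28−1 = 27
step 2: 27 = 5^2 + 2; sub 6 for 5: 6^2 + 2; = 38; G_3 = 38−1 = 37

5^2 + 2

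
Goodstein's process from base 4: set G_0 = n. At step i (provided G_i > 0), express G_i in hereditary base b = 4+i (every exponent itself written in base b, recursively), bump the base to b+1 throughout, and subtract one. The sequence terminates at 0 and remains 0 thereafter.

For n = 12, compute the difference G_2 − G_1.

1

12 —HB4→ 3·4 —bump→ 3·5 = 15 —(−1)→ 14
14 —HB5→ 2·5 + 4 —bump→ 2·6 + 4 = 16 —(−1)→ 15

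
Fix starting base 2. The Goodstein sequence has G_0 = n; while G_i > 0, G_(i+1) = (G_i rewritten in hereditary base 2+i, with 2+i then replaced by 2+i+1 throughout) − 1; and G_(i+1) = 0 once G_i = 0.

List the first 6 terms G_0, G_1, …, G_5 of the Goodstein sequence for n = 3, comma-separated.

base 2: 3 = 2 + 1; at 3: 3 + 1 = 4; next = 3
base 3: 3 = 3; at 4: 4 = 4; next = 3
base 4: 3 = 3; at 5: 3 = 3; next = 2
base 5: 2 = 2; at 6: 2 = 2; next = 1
base 6: 1 = 1; at 7: 1 = 1; next = 0

3, 3, 3, 2, 1, 0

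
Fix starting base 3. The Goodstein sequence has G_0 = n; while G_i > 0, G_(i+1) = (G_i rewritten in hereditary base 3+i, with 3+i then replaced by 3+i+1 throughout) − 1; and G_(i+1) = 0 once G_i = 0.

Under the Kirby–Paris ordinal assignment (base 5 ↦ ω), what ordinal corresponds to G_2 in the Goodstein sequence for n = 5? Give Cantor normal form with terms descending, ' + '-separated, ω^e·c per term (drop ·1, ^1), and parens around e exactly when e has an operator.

base 3: 5 = 3 + 2; at 4: 4 + 2 = 6; next = 5
base 4: 5 = 4 + 1; at 5: 5 + 1 = 6; next = 5
base 5: 5 = 5; at 6: 6 = 6; next = 5

ω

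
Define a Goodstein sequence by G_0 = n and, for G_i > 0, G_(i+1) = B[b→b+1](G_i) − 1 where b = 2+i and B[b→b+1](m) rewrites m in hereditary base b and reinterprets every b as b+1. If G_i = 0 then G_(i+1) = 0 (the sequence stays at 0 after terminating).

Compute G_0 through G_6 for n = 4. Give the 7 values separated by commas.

G_0=4  [base 2] 2^2  →[2↦3]→  3^3 = 27  −1 ⇒ G_1=26
G_1=26  [base 3] 2·3^2 + 2·3 + 2  →[3↦4]→  2·4^2 + 2·4 + 2 = 42  −1 ⇒ G_2=41
G_2=41  [base 4] 2·4^2 + 2·4 + 1  →[4↦5]→  2·5^2 + 2·5 + 1 = 61  −1 ⇒ G_3=60
G_3=60  [base 5] 2·5^2 + 2·5  →[5↦6]→  2·6^2 + 2·6 = 84  −1 ⇒ G_4=83
G_4=83  [base 6] 2·6^2 + 6 + 5  →[6↦7]→  2·7^2 + 7 + 5 = 110  −1 ⇒ G_5=109
G_5=109  [base 7] 2·7^2 + 7 + 4  →[7↦8]→  2·8^2 + 8 + 4 = 140  −1 ⇒ G_6=139

4, 26, 41, 60, 83, 109, 139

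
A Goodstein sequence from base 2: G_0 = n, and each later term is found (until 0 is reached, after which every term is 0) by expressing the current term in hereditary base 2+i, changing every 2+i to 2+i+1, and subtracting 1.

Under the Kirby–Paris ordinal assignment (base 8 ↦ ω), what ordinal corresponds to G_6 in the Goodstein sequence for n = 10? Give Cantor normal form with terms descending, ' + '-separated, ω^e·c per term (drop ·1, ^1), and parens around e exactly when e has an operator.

[0] 10 ≡ 2^(2 + 1) + 2 (base 2). Lift 3: 84. −1: 83.
[1] 83 ≡ 3^(3 + 1) + 2 (base 3). Lift 4: 1026. −1: 1025.
[2] 1025 ≡ 4^(4 + 1) + 1 (base 4). Lift 5: 15626. −1: 15625.
[3] 15625 ≡ 5^(5 + 1) (base 5). Lift 6: 279936. −1: 279935.
[4] 279935 ≡ 5·6^6 + 5·6^5 + 5·6^4 + 5·6^3 + 5·6^2 + 5·6 + 5 (base 6). Lift 7: 4215755. −1: 4215754.
[5] 4215754 ≡ 5·7^7 + 5·7^5 + 5·7^4 + 5·7^3 + 5·7^2 + 5·7 + 4 (base 7). Lift 8: 84073324. −1: 84073323.
[6] 84073323 ≡ 5·8^8 + 5·8^5 + 5·8^4 + 5·8^3 + 5·8^2 + 5·8 + 3 (base 8). Lift 9: 1937434593. −1: 1937434592.

ω^ω·5 + ω^5·5 + ω^4·5 + ω^3·5 + ω^2·5 + ω·5 + 3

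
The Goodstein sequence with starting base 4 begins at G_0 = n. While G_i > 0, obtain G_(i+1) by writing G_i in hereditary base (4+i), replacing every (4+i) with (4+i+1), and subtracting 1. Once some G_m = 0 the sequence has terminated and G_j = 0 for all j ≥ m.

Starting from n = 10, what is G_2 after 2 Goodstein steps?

i=0: 10 = 2·4 + 2 (b=4); 4→5: 2·5 + 2 = 12; 12−1 = 11
i=1: 11 = 2·5 + 1 (b=5); 5→6: 2·6 + 1 = 13; 13−1 = 12
i=2: 12 = 2·6 (b=6); 6→7: 2·7 = 14; 14−1 = 13

12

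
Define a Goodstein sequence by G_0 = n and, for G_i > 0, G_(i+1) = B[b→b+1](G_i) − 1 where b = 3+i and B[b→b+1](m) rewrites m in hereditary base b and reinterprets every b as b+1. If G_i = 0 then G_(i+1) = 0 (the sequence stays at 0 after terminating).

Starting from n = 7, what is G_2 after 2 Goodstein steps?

9

7 —HB3→ 2·3 + 1 —bump→ 2·4 + 1 = 9 —(−1)→ 8
8 —HB4→ 2·4 —bump→ 2·5 = 10 —(−1)→ 9
9 —HB5→ 5 + 4 —bump→ 6 + 4 = 10 —(−1)→ 9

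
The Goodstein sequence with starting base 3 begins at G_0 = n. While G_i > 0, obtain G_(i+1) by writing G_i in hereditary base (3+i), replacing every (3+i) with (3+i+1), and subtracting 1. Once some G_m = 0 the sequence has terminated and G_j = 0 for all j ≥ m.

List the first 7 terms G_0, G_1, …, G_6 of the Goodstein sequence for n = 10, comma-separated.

10, 16, 24, 27, 30, 33, 36

10 —HB3→ 3^2 + 1 —bump→ 4^2 + 1 = 17 —(−1)→ 16
16 —HB4→ 4^2 —bump→ 5^2 = 25 —(−1)→ 24
24 —HB5→ 4·5 + 4 —bump→ 4·6 + 4 = 28 —(−1)→ 27
27 —HB6→ 4·6 + 3 —bump→ 4·7 + 3 = 31 —(−1)→ 30
30 —HB7→ 4·7 + 2 —bump→ 4·8 + 2 = 34 —(−1)→ 33
33 —HB8→ 4·8 + 1 —bump→ 4·9 + 1 = 37 —(−1)→ 36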